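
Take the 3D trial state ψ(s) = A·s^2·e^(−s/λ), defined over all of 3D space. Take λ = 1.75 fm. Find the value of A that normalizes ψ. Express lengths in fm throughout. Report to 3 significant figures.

A ≈ 0.0168 fm^(-7/2)

Normalization requires ∫|ψ|² 4πs² ds = 1, integrated from 0 to ∞.
(Spherical symmetry: dV = 4πs² ds.)
With ψ = A·s^2·e^(−s/λ), the integral evaluates to A²·[45·π·λ^7/2].
Hence A² = 1/[45·π·λ^7/2].
With λ = 1.75: A² = 0.0002815 and A = 0.01678.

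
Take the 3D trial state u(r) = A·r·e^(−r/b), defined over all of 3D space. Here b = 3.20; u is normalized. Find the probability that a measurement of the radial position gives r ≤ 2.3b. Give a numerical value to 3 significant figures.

Integrate the radial probability density 4πr²|u|² over r ≤ 2.3b.
Normalization gives A² = 1/(3·π·b^5).
In terms of t = r/b (A², 4π and the length scale all cancel between numerator and denominator), P = [∫_{0}^{2.3} t^4·e^(-2·t) dt] / [∫_{0}^{∞} t^4·e^(-2·t) dt].
Using ∫ t^4·e^(-2·t) dt = -(t^4/2 + t^3 + 3·t^2/2 + 3·t/2 + 3/4)·e^(-2·t), the numerator is ≈ 0.36507 and the denominator is 3/4.
The region integral divided by the full integral gives P = 0.4868.

P ≈ 0.487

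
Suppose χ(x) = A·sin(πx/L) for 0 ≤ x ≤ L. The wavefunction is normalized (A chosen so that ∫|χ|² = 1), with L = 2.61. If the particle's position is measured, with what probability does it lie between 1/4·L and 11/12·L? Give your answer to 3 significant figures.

P ≈ 0.905

The probability is P = ∫ |χ|² dx over [1/4·L, 11/12·L].
The normalization integral ∫|χ|²dx over the whole domain equals L/2·A², and A² cancels in the ratio.
Let u = x/L; then A² and the length scale cancel, so P = ∫_{1/4}^{11/12} sin(π·u)^2 du ÷ ∫_{0}^{1} sin(π·u)^2 du.
With ∫ sin(π·u)^2 du = u/2 - sin(2·π·u)/(4·π) + C, the region integral is 3/(8·π) + 1/3 and the full one is 1/2.
Taking the ratio, P = (9 + 8·π)/(12·π).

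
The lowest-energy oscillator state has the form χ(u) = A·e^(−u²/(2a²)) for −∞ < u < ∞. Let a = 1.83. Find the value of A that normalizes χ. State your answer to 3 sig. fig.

Normalization requires ∫|χ|² du = 1, integrated from −∞ to ∞.
With χ = A·e^(−u²/(2a²)), the integral evaluates to A²·[√(π)·a].
So A² = (√(π)·a)^(−1).
Substituting a = 1.83 gives A² = 0.3083, so A = 0.5552.

A ≈ 0.555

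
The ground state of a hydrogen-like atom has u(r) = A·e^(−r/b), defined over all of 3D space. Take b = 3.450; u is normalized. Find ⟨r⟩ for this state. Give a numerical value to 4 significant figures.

⟨r⟩ ≈ 5.175

⟨r⟩ = ∫ r |u|² 4πr² dr over the full domain.
The ratio of the moment integral to the normalization integral gives ⟨r⟩ = 3·b/2.
With b = 3.450, ⟨r⟩ = 5.1750.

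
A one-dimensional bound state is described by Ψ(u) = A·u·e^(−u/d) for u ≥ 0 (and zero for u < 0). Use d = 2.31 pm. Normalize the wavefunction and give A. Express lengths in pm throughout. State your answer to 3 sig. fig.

A ≈ 0.570 pm^(-3/2)

We need A² ∫|f|² du = 1, taking the integral from 0 to ∞.
Using ∫₀^∞ uⁿ e^(−αu) du = n!/αⁿ⁺¹, carrying out the integral gives A² · d^3/4.
With d = 2.31: A² = 0.3245 and A = 0.5697.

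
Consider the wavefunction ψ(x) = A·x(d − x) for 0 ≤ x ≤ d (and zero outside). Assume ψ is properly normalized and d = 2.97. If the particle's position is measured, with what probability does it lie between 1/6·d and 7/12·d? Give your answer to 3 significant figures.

The probability is P = ∫ |ψ|² dx over [1/6·d, 7/12·d].
The normalization integral ∫|ψ|²dx over the whole domain equals d^5/30·A², and A² cancels in the ratio.
In terms of u = x/d (A² and the length scale cancel between numerator and denominator), P = [∫_{1/6}^{7/12} u^2·(1 - u)^2 du] / [∫_{0}^{1} u^2·(1 - u)^2 du].
With ∫ u^2·(1 - u)^2 du = u^3·(6·u^2 - 15·u + 10)/30 + C, the region integral is ≈ 0.020596 and the full one is 1/30.
Evaluating gives P = 0.6179.

P ≈ 0.618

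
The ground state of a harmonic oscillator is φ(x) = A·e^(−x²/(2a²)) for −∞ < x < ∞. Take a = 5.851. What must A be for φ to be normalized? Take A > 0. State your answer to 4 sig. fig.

A ≈ 0.3105

The normalization condition is ∫|φ|² dx = 1 from −∞ to ∞.
∫|φ|² dx = A²·(√(π)·a).
So A² = (√(π)·a)^(−1).
Plugging in a = 5.851 yields A = 0.31053.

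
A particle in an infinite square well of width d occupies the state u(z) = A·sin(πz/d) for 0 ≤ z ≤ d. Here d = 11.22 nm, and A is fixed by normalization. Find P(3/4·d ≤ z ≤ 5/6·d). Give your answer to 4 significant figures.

P ≈ 0.06201

P = ∫_{3/4·d}^{5/6·d} |u(z)|² dz.
Since A² = 1/(d/2), this is the region integral divided by the full normalization integral.
Substituting t = z/d, A² and the length scale cancel in the ratio: P = ∫_{3/4}^{5/6} sin(π·t)^2 dt / ∫_{0}^{1} sin(π·t)^2 dt.
An antiderivative of sin(π·t)^2 is t/2 - sin(2·π·t)/(4·π); evaluating from 3/4 to 5/6 gives -1/(4·π) + 1/24 + √(3)/(8·π), while the full integral is 1/2.
Evaluating gives P = (-6 + π + 3·√(3))/(12·π).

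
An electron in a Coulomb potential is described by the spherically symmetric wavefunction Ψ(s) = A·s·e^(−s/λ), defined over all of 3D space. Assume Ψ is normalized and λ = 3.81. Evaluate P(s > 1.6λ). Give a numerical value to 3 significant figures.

P = ∫ |Ψ|² 4πs² ds over s > 1.6λ.
Normalization gives A² = 1/(3·π·λ^5).
Let u = s/λ; then A², 4π and the length scale all cancel, so P = ∫_{1.6}^{∞} u^4·e^(-2·u) du ÷ ∫_{0}^{∞} u^4·e^(-2·u) du.
With ∫ u^4·e^(-2·u) du = -(u^4/2 + u^3 + 3·u^2/2 + 3·u/2 + 3/4)·e^(-2·u) + C, the region integral is ≈ 0.58546 and the full one is 3/4.
This evaluates to P = 0.7806.

P ≈ 0.781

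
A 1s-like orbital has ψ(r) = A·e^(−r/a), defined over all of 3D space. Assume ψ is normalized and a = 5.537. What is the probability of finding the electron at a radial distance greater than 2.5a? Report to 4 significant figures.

P ≈ 0.1247

P = ∫ |ψ|² 4πr² dr over r > 2.5a.
A² is fixed by ∫₀^∞ 4πr²|ψ|² dr = 1, i.e. A² = (π·a^3)^(−1).
Substituting u = r/a, A², 4π and the length scale all cancel in the ratio: P = ∫_{2.5}^{∞} u^2·e^(-2·u) du / ∫_{0}^{∞} u^2·e^(-2·u) du.
An antiderivative of u^2·e^(-2·u) is -(2·u^2 + 2·u + 1)·e^(-2·u)/4; evaluating from 2.5 to ∞ gives 37·e^(-5)/8, while the full integral is 1/4.
The region integral divided by the full integral gives P = 0.12465.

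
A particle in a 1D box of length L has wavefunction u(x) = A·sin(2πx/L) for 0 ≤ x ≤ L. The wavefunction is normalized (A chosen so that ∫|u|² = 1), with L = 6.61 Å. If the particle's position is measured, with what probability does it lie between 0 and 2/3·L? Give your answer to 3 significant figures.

P ≈ 0.598

|u|² is the probability density, so P = ∫_{0}^{2/3·L} |u|² dx.
Since A² = 1/(L/2), this is the region integral divided by the full normalization integral.
Let t = x/L; then A² and the length scale cancel, so P = ∫_{0}^{2/3} sin(2·π·t)^2 dt ÷ ∫_{0}^{1} sin(2·π·t)^2 dt.
With ∫ sin(2·π·t)^2 dt = t/2 - sin(4·π·t)/(8·π) + C, the region integral is -√(3)/(16·π) + 1/3 and the full one is 1/2.
Evaluating gives P = -√(3)/(8·π) + 2/3.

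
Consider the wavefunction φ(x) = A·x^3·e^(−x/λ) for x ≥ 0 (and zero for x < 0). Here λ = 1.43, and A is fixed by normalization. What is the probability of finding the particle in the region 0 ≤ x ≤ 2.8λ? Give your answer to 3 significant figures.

P ≈ 0.330

|φ|² is the probability density, so P = ∫_{0}^{2.8λ} |φ|² dx.
The normalization integral ∫|φ|²dx over the whole domain equals 45·λ^7/8·A², and A² cancels in the ratio.
In terms of u = x/λ (A² and the length scale cancel between numerator and denominator), P = [∫_{0}^{2.8} u^6·e^(-2·u) du] / [∫_{0}^{∞} u^6·e^(-2·u) du].
With ∫ u^6·e^(-2·u) du = -(4·u^6 + 12·u^5 + 30·u^4 + 60·u^3 + 90·u^2 + 90·u + 45)·e^(-2·u)/8 + C, the region integral is ≈ 1.8548 and the full one is 45/8.
Evaluating gives P = 0.3297.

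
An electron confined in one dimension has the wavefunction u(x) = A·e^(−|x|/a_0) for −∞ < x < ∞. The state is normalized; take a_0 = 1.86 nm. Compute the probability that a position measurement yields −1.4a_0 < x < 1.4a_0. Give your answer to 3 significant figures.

P ≈ 0.939

|u|² is the probability density, so P = ∫_{−1.4a_0}^{1.4a_0} |u|² dx.
The normalization integral ∫|u|²dx over the whole domain equals a_0·A², and A² cancels in the ratio.
Both integrals are even about x = 0, so only the x ≥ 0 halves are needed (the factors of 2 cancel). Let t = x/a_0; then A² and the length scale cancel, so P = ∫_{0}^{1.4} e^(-2·t) dt ÷ ∫_{0}^{∞} e^(-2·t) dt.
An antiderivative of e^(-2·t) is -e^(-2·t)/2; evaluating from 0 to 1.4 gives 1/2 - e^(-14/5)/2, while the full integral is 1/2.
Evaluating gives P = 0.9392.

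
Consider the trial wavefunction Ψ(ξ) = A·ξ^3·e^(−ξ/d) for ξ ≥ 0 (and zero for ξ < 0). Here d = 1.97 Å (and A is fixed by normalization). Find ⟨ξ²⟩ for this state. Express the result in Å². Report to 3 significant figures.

By definition ⟨ξ²⟩ = ∫ ξ^2 |Ψ(ξ)|² dξ.
Recall ∫₀^∞ ξ^m e^(−ξ/β) dξ = m!·β^(m+1), the ratio of the moment integral to the normalization integral gives ⟨ξ²⟩ = 14·d^2.
With d = 1.97, ⟨ξ^2⟩ = 54.33.

⟨ξ^2⟩ ≈ 54.3 Å^2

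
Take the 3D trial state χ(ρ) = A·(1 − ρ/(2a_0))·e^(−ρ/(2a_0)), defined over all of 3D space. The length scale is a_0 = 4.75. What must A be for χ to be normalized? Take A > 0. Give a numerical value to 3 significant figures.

A ≈ 0.0193

Require ∫ |χ|² 4πρ² dρ = 1 over the whole domain.
With χ = A·(1 − ρ/(2a_0))·e^(−ρ/(2a_0)), the integral evaluates to A²·[8·π·a_0^3].
Setting this equal to 1 gives A² = 1/(8·π·a_0^3).
With a_0 = 4.75: A² = 0.0003713 and A = 0.01927.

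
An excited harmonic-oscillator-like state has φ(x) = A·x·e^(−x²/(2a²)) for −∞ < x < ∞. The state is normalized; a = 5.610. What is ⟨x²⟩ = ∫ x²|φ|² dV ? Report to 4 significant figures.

⟨x^2⟩ ≈ 47.21

By definition ⟨x²⟩ = ∫ x^2 |φ(x)|² dx.
The ratio of the moment integral to the normalization integral gives ⟨x²⟩ = 3·a^2/2.
Putting a = 5.610 gives 47.208.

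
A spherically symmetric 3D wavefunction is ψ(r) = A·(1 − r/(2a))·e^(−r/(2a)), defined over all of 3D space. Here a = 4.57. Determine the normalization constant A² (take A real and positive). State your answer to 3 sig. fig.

A^2 ≈ 0.000417

Normalization requires ∫|ψ|² 4πr² dr = 1, integrated from 0 to ∞.
With ∫₀^∞ r^4 e^(−αr) dr = 4!/α^5, ∫|ψ|² 4πr² dr = A²·(8·π·a^3).
Substituting a = 4.57 gives A² = 0.0004169, so A = 0.02042.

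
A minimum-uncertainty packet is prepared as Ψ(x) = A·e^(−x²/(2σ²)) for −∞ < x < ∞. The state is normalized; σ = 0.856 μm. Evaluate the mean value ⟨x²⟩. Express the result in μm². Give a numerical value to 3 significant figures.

⟨x^2⟩ ≈ 0.366 μm^2

By definition ⟨x²⟩ = ∫ x^2 |Ψ(x)|² dx.
Differentiating ∫e^(−αx²) dx = √(π/α) under α to get the higher moments, since the A² factors cancel between numerator and denominator, ⟨x²⟩ = σ^2/2.
With σ = 0.856, ⟨x^2⟩ = 0.3664.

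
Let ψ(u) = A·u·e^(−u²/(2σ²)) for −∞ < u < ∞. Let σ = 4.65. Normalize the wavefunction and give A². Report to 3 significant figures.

Normalization requires ∫|ψ|² du = 1, integrated from −∞ to ∞.
Differentiating ∫e^(−αu²) du = √(π/α) under α to get the higher moments, ∫|ψ|² du = A²·(√(π)·σ^3/2).
Setting this equal to 1 gives A² = 1/(√(π)·σ^3/2).
With σ = 4.65: A² = 0.01122 and A = 0.1059.

A^2 ≈ 0.0112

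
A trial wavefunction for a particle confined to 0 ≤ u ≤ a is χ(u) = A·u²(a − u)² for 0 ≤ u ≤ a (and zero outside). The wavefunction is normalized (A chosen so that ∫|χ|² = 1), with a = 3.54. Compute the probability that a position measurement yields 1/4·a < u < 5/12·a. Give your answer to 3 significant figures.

The probability is P = ∫ |χ|² du over [1/4·a, 5/12·a].
The normalization integral ∫|χ|²du over the whole domain equals a^9/630·A², and A² cancels in the ratio.
Substituting t = u/a, A² and the length scale cancel in the ratio: P = ∫_{1/4}^{5/12} t^4·(1 - t)^4 dt / ∫_{0}^{1} t^4·(1 - t)^4 dt.
An antiderivative of t^4·(1 - t)^4 is t^5·(70·t^4 - 315·t^3 + 540·t^2 - 420·t + 126)/630; evaluating from 1/4 to 5/12 gives ≈ 0.00040223, while the full integral is 1/630.
This works out to P = 0.2534.

P ≈ 0.253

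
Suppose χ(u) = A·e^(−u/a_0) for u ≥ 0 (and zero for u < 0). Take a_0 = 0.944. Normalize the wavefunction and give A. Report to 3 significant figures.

Normalization requires ∫|χ|² du = 1, integrated from 0 to ∞.
With ∫₀^∞ u^0 e^(−αu) du = 0!/α^1, with χ = A·e^(−u/a_0), the integral evaluates to A²·[a_0/2].
Plugging in a_0 = 0.944 yields A = 1.456.

A ≈ 1.46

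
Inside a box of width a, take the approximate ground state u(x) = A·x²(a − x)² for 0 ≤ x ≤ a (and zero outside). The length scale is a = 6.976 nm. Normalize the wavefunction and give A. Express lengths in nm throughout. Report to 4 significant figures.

The normalization condition is ∫|u|² dx = 1 from 0 to a.
With u = A·x²(a − x)², the integral evaluates to A²·[a^9/630].
So A² = (a^9/630)^(−1).
With a = 6.976: A² = 0.000016102 and A = 0.0040127.

A ≈ 0.004013 nm^(-9/2)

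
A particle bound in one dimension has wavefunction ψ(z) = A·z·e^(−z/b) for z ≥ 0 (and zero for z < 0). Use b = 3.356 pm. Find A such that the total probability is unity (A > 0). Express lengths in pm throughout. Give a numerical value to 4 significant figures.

A ≈ 0.3253 pm^(-3/2)

Require ∫ |ψ|² dz = 1 over the whole domain.
Carrying out the integral gives A² · b^3/4.
Hence A² = 1/[b^3/4].
Plugging in b = 3.356 yields A = 0.32531.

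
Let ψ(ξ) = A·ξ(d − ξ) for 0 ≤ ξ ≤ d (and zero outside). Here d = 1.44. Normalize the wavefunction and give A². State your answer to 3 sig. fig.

A^2 ≈ 4.85

Require ∫ |ψ|² dξ = 1 over the whole domain.
With ψ = A·ξ(d − ξ), the integral evaluates to A²·[d^5/30].
Setting this equal to 1 gives A² = 1/(d^5/30).
Plugging in d = 1.44 yields A = 2.201.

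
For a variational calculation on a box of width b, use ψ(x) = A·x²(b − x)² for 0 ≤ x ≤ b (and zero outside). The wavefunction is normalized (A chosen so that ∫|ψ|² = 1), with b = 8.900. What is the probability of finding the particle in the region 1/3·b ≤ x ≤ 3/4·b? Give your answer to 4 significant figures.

|ψ|² is the probability density, so P = ∫_{1/3·b}^{3/4·b} |ψ|² dx.
With A² fixed by ∫|ψ|² = 1, i.e. A² = (b^9/630)^(−1), substitute and integrate.
Substituting u = x/b, A² and the length scale cancel in the ratio: P = ∫_{1/3}^{3/4} u^4·(1 - u)^4 du / ∫_{0}^{1} u^4·(1 - u)^4 du.
An antiderivative of u^4·(1 - u)^4 is u^5·(70·u^4 - 315·u^3 + 540·u^2 - 420·u + 126)/630; evaluating from 1/3 to 3/4 gives ≈ 0.00127973, while the full integral is 1/630.
This works out to P = 0.80623.

P ≈ 0.8062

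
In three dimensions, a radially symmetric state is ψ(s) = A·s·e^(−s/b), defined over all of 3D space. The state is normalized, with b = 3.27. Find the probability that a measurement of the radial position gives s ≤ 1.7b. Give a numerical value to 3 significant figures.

P = ∫ |ψ|² 4πs² ds over s ≤ 1.7b.
The full normalization integral is A²·[3·π·b^5] = 1, fixing A².
Substituting u = s/b, A², 4π and the length scale all cancel in the ratio: P = ∫_{0}^{1.7} u^4·e^(-2·u) du / ∫_{0}^{∞} u^4·e^(-2·u) du.
With ∫ u^4·e^(-2·u) du = -(u^4/2 + u^3 + 3·u^2/2 + 3·u/2 + 3/4)·e^(-2·u) + C, the region integral is ≈ 0.19186 and the full one is 3/4.
The region integral divided by the full integral gives P = 0.2558.

P ≈ 0.256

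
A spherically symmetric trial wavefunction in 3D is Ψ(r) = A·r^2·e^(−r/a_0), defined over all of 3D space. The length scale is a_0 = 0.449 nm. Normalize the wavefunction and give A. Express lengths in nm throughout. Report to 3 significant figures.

Require ∫ |Ψ|² 4πr² dr = 1 over the whole domain.
In 3D with spherical symmetry the volume element is 4πr² dr.
With ∫₀^∞ r^6 e^(−αr) dr = 6!/α^7, the integral (without the A² prefactor) comes out to 45·π·a_0^7/2.
Hence A² = 1/[45·π·a_0^7/2].
With a_0 = 0.449: A² = 3.845 and A = 1.961.

A ≈ 1.96 nm^(-7/2)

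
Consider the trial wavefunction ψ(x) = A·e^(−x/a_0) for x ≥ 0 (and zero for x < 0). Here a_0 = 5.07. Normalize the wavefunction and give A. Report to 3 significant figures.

A ≈ 0.628

We need A² ∫|f|² dx = 1, taking the integral from 0 to ∞.
With ∫₀^∞ x^0 e^(−αx) dx = 0!/α^1, ∫|ψ|² dx = A²·(a_0/2).
Plugging in a_0 = 5.07 yields A = 0.6281.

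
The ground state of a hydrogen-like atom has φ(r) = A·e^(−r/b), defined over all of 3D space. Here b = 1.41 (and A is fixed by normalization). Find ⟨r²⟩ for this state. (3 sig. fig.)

⟨r^2⟩ ≈ 5.96

The expectation value is the |φ|²-weighted average of r^2: ∫ r^2|φ|² 4πr² dr.
Recall ∫₀^∞ r^m e^(−r/β) dr = m!·β^(m+1), evaluating both integrals, ⟨r²⟩ = 3·b^2.
With b = 1.41, ⟨r^2⟩ = 5.964.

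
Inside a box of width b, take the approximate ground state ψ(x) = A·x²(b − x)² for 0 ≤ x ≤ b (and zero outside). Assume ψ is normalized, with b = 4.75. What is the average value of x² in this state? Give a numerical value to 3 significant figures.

⟨x^2⟩ ≈ 6.15

By definition ⟨x²⟩ = ∫ x^2 |ψ(x)|² dx.
Expanding the polynomial and integrating term by term, the ratio of the moment integral to the normalization integral gives ⟨x²⟩ = 3·b^2/11.
With b = 4.75, ⟨x^2⟩ = 6.153.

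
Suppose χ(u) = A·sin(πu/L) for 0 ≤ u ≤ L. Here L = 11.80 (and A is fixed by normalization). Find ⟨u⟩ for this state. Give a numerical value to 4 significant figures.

By definition ⟨u⟩ = ∫ u |χ(u)|² du.
With ∫₀^L sin²(nπu/L) du = L/2, the ratio of the moment integral to the normalization integral gives ⟨u⟩ = L/2.
With L = 11.80, ⟨u⟩ = 5.9000.

⟨u⟩ ≈ 5.900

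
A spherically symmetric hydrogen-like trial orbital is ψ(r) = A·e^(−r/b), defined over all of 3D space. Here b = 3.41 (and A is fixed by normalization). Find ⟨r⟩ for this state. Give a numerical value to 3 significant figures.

The expectation value is the |ψ|²-weighted average of r: ∫ r|ψ|² 4πr² dr.
Recall ∫₀^∞ r^m e^(−r/β) dr = m!·β^(m+1), evaluating both integrals, ⟨r⟩ = 3·b/2.
Putting b = 3.41 gives 5.115.

⟨r⟩ ≈ 5.12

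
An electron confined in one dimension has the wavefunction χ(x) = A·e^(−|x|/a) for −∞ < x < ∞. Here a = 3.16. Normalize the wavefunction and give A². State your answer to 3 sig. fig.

The normalization condition is ∫|χ|² dx = 1 from −∞ to ∞.
Carrying out the integral gives A² · a.
So A² = (a)^(−1).
Substituting a = 3.16 gives A² = 0.3165, so A = 0.5625.

A^2 ≈ 0.316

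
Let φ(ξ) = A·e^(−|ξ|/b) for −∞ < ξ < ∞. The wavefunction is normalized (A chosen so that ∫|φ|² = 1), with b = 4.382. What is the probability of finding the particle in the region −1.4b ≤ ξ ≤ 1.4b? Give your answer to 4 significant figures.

P ≈ 0.9392

The probability is P = ∫ |φ|² dξ over [−1.4b, 1.4b].
Since A² = 1/(b), this is the region integral divided by the full normalization integral.
Both integrals are even about ξ = 0, so only the ξ ≥ 0 halves are needed (the factors of 2 cancel). Substituting u = ξ/b, A² and the length scale cancel in the ratio: P = ∫_{0}^{1.4} e^(-2·u) du / ∫_{0}^{∞} e^(-2·u) du.
An antiderivative of e^(-2·u) is -e^(-2·u)/2; evaluating from 0 to 1.4 gives 1/2 - e^(-14/5)/2, while the full integral is 1/2.
Evaluating gives P = 0.93919.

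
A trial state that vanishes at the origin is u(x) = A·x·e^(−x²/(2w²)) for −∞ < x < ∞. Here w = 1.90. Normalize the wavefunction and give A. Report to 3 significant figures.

We need A² ∫|f|² dx = 1, taking the integral from −∞ to ∞.
With u = A·x·e^(−x²/(2w²)), the integral evaluates to A²·[√(π)·w^3/2].
Hence A² = 1/[√(π)·w^3/2].
Plugging in w = 1.90 yields A = 0.4056.

A ≈ 0.406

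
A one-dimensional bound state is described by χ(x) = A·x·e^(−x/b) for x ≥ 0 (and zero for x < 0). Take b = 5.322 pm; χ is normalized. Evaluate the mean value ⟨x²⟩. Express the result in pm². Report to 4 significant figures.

⟨x^2⟩ ≈ 84.97 pm^2

By definition ⟨x²⟩ = ∫ x^2 |χ(x)|² dx.
Recall ∫₀^∞ x^m e^(−x/β) dx = m!·β^(m+1), the ratio of the moment integral to the normalization integral gives ⟨x²⟩ = 3·b^2.
Putting b = 5.322 gives 84.971.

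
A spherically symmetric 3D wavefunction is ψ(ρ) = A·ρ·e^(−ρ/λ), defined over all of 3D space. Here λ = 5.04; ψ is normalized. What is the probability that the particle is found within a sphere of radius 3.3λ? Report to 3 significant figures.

Integrate the radial probability density 4πρ²|ψ|² over ρ ≤ 3.3λ.
The full normalization integral is A²·[3·π·λ^5] = 1, fixing A².
Let u = ρ/λ; then A², 4π and the length scale all cancel, so P = ∫_{0}^{3.3} u^4·e^(-2·u) du ÷ ∫_{0}^{∞} u^4·e^(-2·u) du.
With ∫ u^4·e^(-2·u) du = -(u^4/2 + u^3 + 3·u^2/2 + 3·u/2 + 3/4)·e^(-2·u) + C, the region integral is ≈ 0.59047 and the full one is 3/4.
This evaluates to P = 0.7873.

P ≈ 0.787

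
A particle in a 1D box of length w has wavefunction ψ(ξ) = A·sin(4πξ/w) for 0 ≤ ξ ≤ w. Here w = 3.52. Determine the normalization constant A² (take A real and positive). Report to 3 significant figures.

We need A² ∫|f|² dξ = 1, taking the integral from 0 to w.
The integral (without the A² prefactor) comes out to w/2.
Substituting w = 3.52 gives A² = 0.5682, so A = 0.7538.

A^2 ≈ 0.568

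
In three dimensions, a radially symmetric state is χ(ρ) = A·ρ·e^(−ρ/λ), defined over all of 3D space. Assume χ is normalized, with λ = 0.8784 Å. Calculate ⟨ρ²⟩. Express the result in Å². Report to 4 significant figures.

The expectation value is the |χ|²-weighted average of ρ^2: ∫ ρ^2|χ|² 4πρ² dρ.
Using ∫₀^∞ ρⁿ e^(−αρ) dρ = n!/αⁿ⁺¹, since the A² factors cancel between numerator and denominator, ⟨ρ²⟩ = 15·λ^2/2.
With λ = 0.8784, ⟨ρ^2⟩ = 5.7869.

⟨ρ^2⟩ ≈ 5.787 Å^2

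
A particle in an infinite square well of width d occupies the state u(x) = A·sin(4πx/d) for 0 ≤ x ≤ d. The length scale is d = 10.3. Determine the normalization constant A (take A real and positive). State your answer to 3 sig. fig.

We need A² ∫|f|² dx = 1, taking the integral from 0 to d.
∫|u|² dx = A²·(d/2).
Hence A² = 1/[d/2].
Substituting d = 10.3 gives A² = 0.1942, so A = 0.4407.

A ≈ 0.441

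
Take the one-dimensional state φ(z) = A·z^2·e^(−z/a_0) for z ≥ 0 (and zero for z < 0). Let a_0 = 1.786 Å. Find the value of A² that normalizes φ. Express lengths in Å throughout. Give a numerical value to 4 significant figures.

A^2 ≈ 0.07337 Å^(-5)

Require ∫ |φ|² dz = 1 over the whole domain.
With φ = A·z^2·e^(−z/a_0), the integral evaluates to A²·[3·a_0^5/4].
Hence A² = 1/[3·a_0^5/4].
Plugging in a_0 = 1.786 yields A = 0.27087.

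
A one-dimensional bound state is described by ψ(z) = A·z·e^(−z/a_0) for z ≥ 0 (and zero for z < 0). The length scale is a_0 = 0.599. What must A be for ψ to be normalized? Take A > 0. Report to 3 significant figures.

A ≈ 4.31

Require ∫ |ψ|² dz = 1 over the whole domain.
With ψ = A·z·e^(−z/a_0), the integral evaluates to A²·[a_0^3/4].
Setting this equal to 1 gives A² = 1/(a_0^3/4).
Substituting a_0 = 0.599 gives A² = 18.61, so A = 4.314.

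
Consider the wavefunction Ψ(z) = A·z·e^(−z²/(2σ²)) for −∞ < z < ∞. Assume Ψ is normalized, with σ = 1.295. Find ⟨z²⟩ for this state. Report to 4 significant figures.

⟨z²⟩ = ∫ z^2 |Ψ|² dz over the full domain.
Evaluating both integrals, ⟨z²⟩ = 3·σ^2/2.
With σ = 1.295, ⟨z^2⟩ = 2.5155.

⟨z^2⟩ ≈ 2.516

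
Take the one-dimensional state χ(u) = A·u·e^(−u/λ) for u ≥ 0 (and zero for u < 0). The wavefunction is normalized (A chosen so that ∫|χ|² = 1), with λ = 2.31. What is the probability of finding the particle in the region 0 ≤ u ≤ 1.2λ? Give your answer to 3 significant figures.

P ≈ 0.430

|χ|² is the probability density, so P = ∫_{0}^{1.2λ} |χ|² du.
With A² fixed by ∫|χ|² = 1, i.e. A² = (λ^3/4)^(−1), substitute and integrate.
Substituting t = u/λ, A² and the length scale cancel in the ratio: P = ∫_{0}^{1.2} t^2·e^(-2·t) dt / ∫_{0}^{∞} t^2·e^(-2·t) dt.
An antiderivative of t^2·e^(-2·t) is -(2·t^2 + 2·t + 1)·e^(-2·t)/4; evaluating from 0 to 1.2 gives 1/4 - 157·e^(-12/5)/100, while the full integral is 1/4.
This works out to P = 0.4303.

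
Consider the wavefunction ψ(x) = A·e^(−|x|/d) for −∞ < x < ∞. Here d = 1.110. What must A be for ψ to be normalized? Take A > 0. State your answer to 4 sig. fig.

A ≈ 0.9492

Normalization requires ∫|ψ|² dx = 1, integrated from −∞ to ∞.
With ψ = A·e^(−|x|/d), the integral evaluates to A²·[d].
With d = 1.110: A² = 0.90090 and A = 0.94916.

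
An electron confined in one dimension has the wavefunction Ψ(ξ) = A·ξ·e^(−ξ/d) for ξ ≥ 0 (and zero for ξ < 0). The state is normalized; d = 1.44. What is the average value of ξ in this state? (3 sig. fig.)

⟨ξ⟩ ≈ 2.16

By definition ⟨ξ⟩ = ∫ ξ |Ψ(ξ)|² dξ.
Recall ∫₀^∞ ξ^m e^(−ξ/β) dξ = m!·β^(m+1), since the A² factors cancel between numerator and denominator, ⟨ξ⟩ = 3·d/2.
With d = 1.44, ⟨ξ⟩ = 2.160.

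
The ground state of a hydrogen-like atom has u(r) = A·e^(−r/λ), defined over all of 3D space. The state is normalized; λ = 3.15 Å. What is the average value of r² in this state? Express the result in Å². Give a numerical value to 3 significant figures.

By definition ⟨r²⟩ = ∫ r^2 |u(r)|² 4πr² dr.
Using ∫₀^∞ rⁿ e^(−αr) dr = n!/αⁿ⁺¹, since the A² factors cancel between numerator and denominator, ⟨r²⟩ = 3·λ^2.
Putting λ = 3.15 gives 29.77.

⟨r^2⟩ ≈ 29.8 Å^2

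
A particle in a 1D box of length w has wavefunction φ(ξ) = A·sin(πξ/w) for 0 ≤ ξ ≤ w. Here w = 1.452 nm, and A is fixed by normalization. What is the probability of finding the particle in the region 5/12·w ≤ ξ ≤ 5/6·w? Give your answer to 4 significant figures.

P = ∫_{5/12·w}^{5/6·w} |φ(ξ)|² dξ.
With A² fixed by ∫|φ|² = 1, i.e. A² = (w/2)^(−1), substitute and integrate.
Let u = ξ/w; then A² and the length scale cancel, so P = ∫_{5/12}^{5/6} sin(π·u)^2 du ÷ ∫_{0}^{1} sin(π·u)^2 du.
With ∫ sin(π·u)^2 du = u/2 - sin(2·π·u)/(4·π) + C, the region integral is 1/(8·π) + √(3)/(8·π) + 5/24 and the full one is 1/2.
The result is P = (3 + 3·√(3) + 5·π)/(12·π).

P ≈ 0.6341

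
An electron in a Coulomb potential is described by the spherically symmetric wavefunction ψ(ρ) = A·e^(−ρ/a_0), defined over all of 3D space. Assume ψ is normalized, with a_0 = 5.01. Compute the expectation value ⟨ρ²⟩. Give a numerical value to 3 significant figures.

The expectation value is the |ψ|²-weighted average of ρ^2: ∫ ρ^2|ψ|² 4πρ² dρ.
With ∫₀^∞ ρ^4 e^(−αρ) dρ = 4!/α^5, evaluating both integrals, ⟨ρ²⟩ = 3·a_0^2.
With a_0 = 5.01, ⟨ρ^2⟩ = 75.30.

⟨ρ^2⟩ ≈ 75.3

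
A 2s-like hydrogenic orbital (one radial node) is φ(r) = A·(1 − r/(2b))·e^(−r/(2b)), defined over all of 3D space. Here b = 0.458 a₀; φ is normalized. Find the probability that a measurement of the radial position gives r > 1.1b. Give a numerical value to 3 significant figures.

With dV = 4πr²dr, the probability is ∫|φ|² dV over r > 1.1b.
A² is fixed by ∫₀^∞ 4πr²|φ|² dr = 1, i.e. A² = (8·π·b^3)^(−1).
Let u = r/b; then A², 4π and the length scale all cancel, so P = ∫_{1.1}^{∞} u^2·(1 - u/2)^2·e^(-u) du ÷ ∫_{0}^{∞} u^2·(1 - u/2)^2·e^(-u) du.
Using ∫ u^2·(1 - u/2)^2·e^(-u) du = -(u^4/4 + u^2 + 2·u + 2)·e^(-u), the numerator is ≈ 1.9227 and the denominator is 2.
This evaluates to P = 0.9613.

P ≈ 0.961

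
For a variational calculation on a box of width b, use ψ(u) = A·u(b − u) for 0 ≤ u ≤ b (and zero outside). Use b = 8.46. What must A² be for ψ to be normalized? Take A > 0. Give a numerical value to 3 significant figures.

Normalization requires ∫|ψ|² du = 1, integrated from 0 to b.
Expanding the polynomial and integrating term by term, with ψ = A·u(b − u), the integral evaluates to A²·[b^5/30].
So A² = (b^5/30)^(−1).
With b = 8.46: A² = 0.0006923 and A = 0.02631.

A^2 ≈ 0.000692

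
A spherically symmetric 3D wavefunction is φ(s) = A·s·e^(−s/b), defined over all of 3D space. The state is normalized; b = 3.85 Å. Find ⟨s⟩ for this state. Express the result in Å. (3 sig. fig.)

⟨s⟩ = ∫ s |φ|² 4πs² ds over the full domain.
With ∫₀^∞ s^5 e^(−αs) ds = 5!/α^6, the ratio of the moment integral to the normalization integral gives ⟨s⟩ = 5·b/2.
Putting b = 3.85 gives 9.625.

⟨s⟩ ≈ 9.63 Å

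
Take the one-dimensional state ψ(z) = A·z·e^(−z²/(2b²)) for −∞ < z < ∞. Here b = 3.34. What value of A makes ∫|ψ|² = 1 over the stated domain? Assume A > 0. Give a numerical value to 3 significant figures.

We need A² ∫|f|² dz = 1, taking the integral from −∞ to ∞.
∫|ψ|² dz = A²·(√(π)·b^3/2).
So A² = (√(π)·b^3/2)^(−1).
With b = 3.34: A² = 0.03028 and A = 0.1740.

A ≈ 0.174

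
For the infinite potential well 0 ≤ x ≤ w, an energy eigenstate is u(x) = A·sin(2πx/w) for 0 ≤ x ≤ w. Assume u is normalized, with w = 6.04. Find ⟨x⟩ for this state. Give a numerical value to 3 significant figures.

By definition ⟨x⟩ = ∫ x |u(x)|² dx.
With ∫₀^w sin²(nπx/w) dx = w/2, since the A² factors cancel between numerator and denominator, ⟨x⟩ = w/2.
Putting w = 6.04 gives 3.020.

⟨x⟩ ≈ 3.02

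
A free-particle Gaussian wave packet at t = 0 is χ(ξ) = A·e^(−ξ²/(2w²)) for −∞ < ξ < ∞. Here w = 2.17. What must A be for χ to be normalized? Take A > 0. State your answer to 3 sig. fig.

Require ∫ |χ|² dξ = 1 over the whole domain.
Using the Gaussian integral ∫_{−∞}^{∞} e^(−αξ²) dξ = √(π/α), ∫|χ|² dξ = A²·(√(π)·w).
Hence A² = 1/[√(π)·w].
Substituting w = 2.17 gives A² = 0.2600, so A = 0.5099.

A ≈ 0.510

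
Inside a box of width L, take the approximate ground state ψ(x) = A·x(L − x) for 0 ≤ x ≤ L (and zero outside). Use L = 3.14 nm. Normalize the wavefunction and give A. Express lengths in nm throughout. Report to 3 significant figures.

A ≈ 0.313 nm^(-5/2)

We need A² ∫|f|² dx = 1, taking the integral from 0 to L.
Expanding the polynomial and integrating term by term, the integral (without the A² prefactor) comes out to L^5/30.
Hence A² = 1/[L^5/30].
Substituting L = 3.14 gives A² = 0.09828, so A = 0.3135.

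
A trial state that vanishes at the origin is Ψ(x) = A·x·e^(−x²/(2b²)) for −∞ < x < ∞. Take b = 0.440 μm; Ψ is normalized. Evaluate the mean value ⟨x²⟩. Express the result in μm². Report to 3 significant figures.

By definition ⟨x²⟩ = ∫ x^2 |Ψ(x)|² dx.
Using the Gaussian integral ∫_{−∞}^{∞} e^(−αx²) dx = √(π/α), since the A² factors cancel between numerator and denominator, ⟨x²⟩ = 3·b^2/2.
With b = 0.440, ⟨x^2⟩ = 0.2904.

⟨x^2⟩ ≈ 0.290 μm^2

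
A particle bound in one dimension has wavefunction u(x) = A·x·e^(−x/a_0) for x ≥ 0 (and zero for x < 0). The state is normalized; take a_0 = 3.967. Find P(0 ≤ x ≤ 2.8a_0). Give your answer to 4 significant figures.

P = ∫_{0}^{2.8a_0} |u(x)|² dx.
The normalization integral ∫|u|²dx over the whole domain equals a_0^3/4·A², and A² cancels in the ratio.
Let t = x/a_0; then A² and the length scale cancel, so P = ∫_{0}^{2.8} t^2·e^(-2·t) dt ÷ ∫_{0}^{∞} t^2·e^(-2·t) dt.
Using ∫ t^2·e^(-2·t) dt = -(2·t^2 + 2·t + 1)·e^(-2·t)/4, the numerator is 1/4 - 557·e^(-28/5)/100 and the denominator is 1/4.
This works out to P = 0.91761.

P ≈ 0.9176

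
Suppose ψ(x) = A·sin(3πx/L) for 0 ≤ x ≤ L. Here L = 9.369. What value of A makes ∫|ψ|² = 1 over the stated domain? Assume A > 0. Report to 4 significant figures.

A ≈ 0.4620

Normalization requires ∫|ψ|² dx = 1, integrated from 0 to L.
With ∫₀^L sin²(nπx/L) dx = L/2, with ψ = A·sin(3πx/L), the integral evaluates to A²·[L/2].
Substituting L = 9.369 gives A² = 0.21347, so A = 0.46203.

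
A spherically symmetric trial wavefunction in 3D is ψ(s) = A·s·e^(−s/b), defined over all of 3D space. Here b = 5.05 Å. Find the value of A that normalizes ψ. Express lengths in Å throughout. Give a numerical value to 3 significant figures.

A ≈ 0.00568 Å^(-5/2)

Normalization requires ∫|ψ|² 4πs² ds = 1, integrated from 0 to ∞.
In 3D with spherical symmetry the volume element is 4πs² ds.
∫|ψ|² 4πs² ds = A²·(3·π·b^5).
So A² = (3·π·b^5)^(−1).
Substituting b = 5.05 gives A² = 0.00003231, so A = 0.005684.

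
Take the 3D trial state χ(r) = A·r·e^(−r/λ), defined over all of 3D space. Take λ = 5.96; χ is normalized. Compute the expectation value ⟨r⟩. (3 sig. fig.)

⟨r⟩ = ∫ r |χ|² 4πr² dr over the full domain.
The ratio of the moment integral to the normalization integral gives ⟨r⟩ = 5·λ/2.
Putting λ = 5.96 gives 14.90.

⟨r⟩ ≈ 14.9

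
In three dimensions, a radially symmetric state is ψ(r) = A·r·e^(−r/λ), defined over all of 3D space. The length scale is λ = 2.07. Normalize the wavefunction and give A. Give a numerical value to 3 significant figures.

The normalization condition is ∫|ψ|² 4πr² dr = 1 from 0 to ∞.
In 3D with spherical symmetry the volume element is 4πr² dr.
Recall ∫₀^∞ r^m e^(−r/β) dr = m!·β^(m+1), ∫|ψ|² 4πr² dr = A²·(3·π·λ^5).
So A² = (3·π·λ^5)^(−1).
With λ = 2.07: A² = 0.002792 and A = 0.05284.

A ≈ 0.0528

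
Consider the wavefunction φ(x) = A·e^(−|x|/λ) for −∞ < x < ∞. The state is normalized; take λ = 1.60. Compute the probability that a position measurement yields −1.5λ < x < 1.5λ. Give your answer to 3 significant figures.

P ≈ 0.950

P = ∫_{−1.5λ}^{1.5λ} |φ(x)|² dx.
Since A² = 1/(λ), this is the region integral divided by the full normalization integral.
Both integrals are even about x = 0, so only the x ≥ 0 halves are needed (the factors of 2 cancel). In terms of u = x/λ (A² and the length scale cancel between numerator and denominator), P = [∫_{0}^{1.5} e^(-2·u) du] / [∫_{0}^{∞} e^(-2·u) du].
An antiderivative of e^(-2·u) is -e^(-2·u)/2; evaluating from 0 to 1.5 gives 1/2 - e^(-3)/2, while the full integral is 1/2.
Evaluating gives P = 0.9502.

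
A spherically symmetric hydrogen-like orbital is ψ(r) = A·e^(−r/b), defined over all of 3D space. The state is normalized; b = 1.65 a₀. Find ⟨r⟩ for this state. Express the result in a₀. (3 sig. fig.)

⟨r⟩ ≈ 2.48 a₀

The expectation value is the |ψ|²-weighted average of r: ∫ r|ψ|² 4πr² dr.
The ratio of the moment integral to the normalization integral gives ⟨r⟩ = 3·b/2.
With b = 1.65, ⟨r⟩ = 2.475.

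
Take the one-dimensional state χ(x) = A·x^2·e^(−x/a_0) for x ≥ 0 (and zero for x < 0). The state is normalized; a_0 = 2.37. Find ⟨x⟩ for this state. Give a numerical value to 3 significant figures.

⟨x⟩ ≈ 5.93

The expectation value is the |χ|²-weighted average of x: ∫ x|χ|² dx.
Using ∫₀^∞ xⁿ e^(−αx) dx = n!/αⁿ⁺¹, evaluating both integrals, ⟨x⟩ = 5·a_0/2.
Putting a_0 = 2.37 gives 5.925.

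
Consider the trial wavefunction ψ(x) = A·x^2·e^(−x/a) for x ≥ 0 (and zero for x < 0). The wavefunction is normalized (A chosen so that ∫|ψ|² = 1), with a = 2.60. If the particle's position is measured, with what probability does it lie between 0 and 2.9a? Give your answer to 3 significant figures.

P ≈ 0.687

|ψ|² is the probability density, so P = ∫_{0}^{2.9a} |ψ|² dx.
With A² fixed by ∫|ψ|² = 1, i.e. A² = (3·a^5/4)^(−1), substitute and integrate.
In terms of u = x/a (A² and the length scale cancel between numerator and denominator), P = [∫_{0}^{2.9} u^4·e^(-2·u) du] / [∫_{0}^{∞} u^4·e^(-2·u) du].
An antiderivative of u^4·e^(-2·u) is -(u^4/2 + u^3 + 3·u^2/2 + 3·u/2 + 3/4)·e^(-2·u); evaluating from 0 to 2.9 gives ≈ 0.51546, while the full integral is 3/4.
Taking the ratio, P = 0.6873.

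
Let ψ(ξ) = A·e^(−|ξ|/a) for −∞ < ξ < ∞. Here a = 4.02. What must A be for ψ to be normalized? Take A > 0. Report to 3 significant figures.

The normalization condition is ∫|ψ|² dξ = 1 from −∞ to ∞.
Recall ∫₀^∞ ξ^m e^(−ξ/β) dξ = m!·β^(m+1), with ψ = A·e^(−|ξ|/a), the integral evaluates to A²·[a].
Setting this equal to 1 gives A² = 1/(a).
With a = 4.02: A² = 0.2488 and A = 0.4988.

A ≈ 0.499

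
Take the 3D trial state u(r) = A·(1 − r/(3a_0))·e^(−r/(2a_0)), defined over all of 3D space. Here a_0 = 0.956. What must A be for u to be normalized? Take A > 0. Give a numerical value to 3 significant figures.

The normalization condition is ∫|u|² 4πr² dr = 1 from 0 to ∞.
The angular integral contributes 4π, leaving ∫₀^∞ r²|u|² dr.
∫|u|² 4πr² dr = A²·(8·π·a_0^3/3).
Hence A² = 1/[8·π·a_0^3/3].
Substituting a_0 = 0.956 gives A² = 0.1366, so A = 0.3696.

A ≈ 0.370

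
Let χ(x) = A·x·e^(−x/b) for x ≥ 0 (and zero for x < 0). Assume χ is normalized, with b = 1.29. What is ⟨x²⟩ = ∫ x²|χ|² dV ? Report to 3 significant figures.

By definition ⟨x²⟩ = ∫ x^2 |χ(x)|² dx.
Since the A² factors cancel between numerator and denominator, ⟨x²⟩ = 3·b^2.
Putting b = 1.29 gives 4.992.

⟨x^2⟩ ≈ 4.99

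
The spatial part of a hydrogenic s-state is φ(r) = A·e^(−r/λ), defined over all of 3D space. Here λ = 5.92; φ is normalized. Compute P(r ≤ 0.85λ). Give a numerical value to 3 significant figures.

Integrate the radial probability density 4πr²|φ|² over r ≤ 0.85λ.
Normalization gives A² = 1/(π·λ^3).
In terms of u = r/λ (A², 4π and the length scale all cancel between numerator and denominator), P = [∫_{0}^{0.85} u^2·e^(-2·u) du] / [∫_{0}^{∞} u^2·e^(-2·u) du].
Using ∫ u^2·e^(-2·u) du = -(2·u^2 + 2·u + 1)·e^(-2·u)/4, the numerator is 1/4 - 829·e^(-17/10)/800 and the denominator is 1/4.
This evaluates to P = 0.2428.

P ≈ 0.243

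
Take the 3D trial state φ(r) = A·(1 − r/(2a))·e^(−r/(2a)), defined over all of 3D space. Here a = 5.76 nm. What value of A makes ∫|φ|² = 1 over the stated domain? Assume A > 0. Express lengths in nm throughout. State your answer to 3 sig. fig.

Normalization requires ∫|φ|² 4πr² dr = 1, integrated from 0 to ∞.
Using ∫₀^∞ rⁿ e^(−αr) dr = n!/αⁿ⁺¹, carrying out the integral gives A² · 8·π·a^3.
Hence A² = 1/[8·π·a^3].
Substituting a = 5.76 gives A² = 0.0002082, so A = 0.01443.

A ≈ 0.0144 nm^(-3/2)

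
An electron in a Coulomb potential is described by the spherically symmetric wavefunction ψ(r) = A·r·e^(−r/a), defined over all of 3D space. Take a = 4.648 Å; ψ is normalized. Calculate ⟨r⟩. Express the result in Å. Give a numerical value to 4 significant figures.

By definition ⟨r⟩ = ∫ r |ψ(r)|² 4πr² dr.
Evaluating both integrals, ⟨r⟩ = 5·a/2.
With a = 4.648, ⟨r⟩ = 11.620.

⟨r⟩ ≈ 11.62 Å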